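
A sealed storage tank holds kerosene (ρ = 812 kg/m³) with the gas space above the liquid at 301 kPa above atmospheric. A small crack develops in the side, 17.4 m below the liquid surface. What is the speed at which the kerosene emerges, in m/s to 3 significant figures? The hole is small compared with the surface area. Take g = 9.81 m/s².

v = 32.9 m/s

Take point 1 at the surface (v₁ ≈ 0) and point 2 at the hole (at atmospheric pressure). Bernoulli: P₁ + ρg h = P_atm + ½ρv₂².
With P₁ − P_atm = 301000 Pa, v₂ = √(2gh + 2ΔP/ρ) = √(2·9.81·17.4 + 2·301000/812) = 32.9 m/s.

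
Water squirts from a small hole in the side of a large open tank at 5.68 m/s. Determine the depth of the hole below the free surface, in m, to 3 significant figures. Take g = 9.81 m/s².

For a small hole in a large open tank, ½v² = gh, giving h = v²/(2g).
h = 5.68²/(2·9.81) = 32.3/19.62 = 1.64 m.

h = 1.64 m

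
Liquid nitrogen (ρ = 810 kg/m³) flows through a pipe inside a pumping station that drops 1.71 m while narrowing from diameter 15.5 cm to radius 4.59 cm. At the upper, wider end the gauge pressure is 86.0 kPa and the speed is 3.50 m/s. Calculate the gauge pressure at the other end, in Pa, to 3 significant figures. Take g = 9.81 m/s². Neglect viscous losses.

By continuity, v₂ = v₁·A₁/A₂ = 3.50·(189/66.2) = 9.98 m/s.
Applying Bernoulli between the two ends and solving for P₂: P₂ = P₁ + ½ρ(v₁² − v₂²) − ρgΔh.
P₂ = 86000 + ½·810·(3.50² − 9.98²) − 810·9.81·(−1.71) = 86000 + (-35400) − (-13600) = 64200 Pa.

64200 Pa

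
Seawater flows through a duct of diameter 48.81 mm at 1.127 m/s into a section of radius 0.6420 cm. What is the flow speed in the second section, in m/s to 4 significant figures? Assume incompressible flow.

Continuity gives A₁v₁ = A₂v₂, so v₂ = (18.71 cm²)/(1.295 cm²) × 1.127 m/s = 16.29 m/s.

16.29 m/s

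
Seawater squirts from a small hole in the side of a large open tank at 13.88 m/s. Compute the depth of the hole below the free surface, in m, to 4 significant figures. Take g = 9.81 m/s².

h ≈ 9.819 m

For a small hole in a large open tank, ½v² = gh, giving h = v²/(2g).
h = 13.88²/(2·9.81) = 192.7/19.62 = 9.819 m.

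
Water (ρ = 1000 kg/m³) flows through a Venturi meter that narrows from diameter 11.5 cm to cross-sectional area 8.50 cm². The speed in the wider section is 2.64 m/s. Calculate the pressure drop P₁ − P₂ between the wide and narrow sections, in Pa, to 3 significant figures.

The volume flow rate is constant, so v₂ = (A₁/A₂)v₁ = (104/8.50)·2.64 = 32.3 m/s.
The pipe is horizontal, so Bernoulli reduces to P₁ + ½ρv₁² = P₂ + ½ρv₂².
P₁ − P₂ = ½·1000·(32.3² − 2.64²) = ½·1000·1030 = 517000 Pa.

ΔP ≈ 517000 Pa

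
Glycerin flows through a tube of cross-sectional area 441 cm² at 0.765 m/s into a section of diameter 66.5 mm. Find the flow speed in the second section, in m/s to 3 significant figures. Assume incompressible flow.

Continuity gives A₁v₁ = A₂v₂, so v₂ = (441 cm²)/(34.7 cm²) × 0.765 m/s = 9.71 m/s.

v₂ ≈ 9.71 m/s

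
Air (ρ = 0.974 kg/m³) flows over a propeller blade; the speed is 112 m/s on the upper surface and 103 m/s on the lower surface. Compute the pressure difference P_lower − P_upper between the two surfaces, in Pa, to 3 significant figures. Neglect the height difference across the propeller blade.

With negligible Δh, P + ½ρv² is constant, so P_low − P_up = ½ρ(v_up² − v_low²).
ΔP = ½·0.974·(112² − 103²) = 942 Pa.

ΔP = 942 Pa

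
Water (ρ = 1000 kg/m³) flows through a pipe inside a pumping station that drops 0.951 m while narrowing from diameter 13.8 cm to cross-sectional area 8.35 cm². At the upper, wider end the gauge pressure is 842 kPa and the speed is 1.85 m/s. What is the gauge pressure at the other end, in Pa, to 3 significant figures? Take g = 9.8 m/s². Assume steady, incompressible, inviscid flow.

The volume flow rate is constant, so v₂ = (A₁/A₂)v₁ = (150/8.35)·1.85 = 33.1 m/s.
Applying Bernoulli between the two ends and solving for P₂: P₂ = P₁ + ½ρ(v₁² − v₂²) − ρgΔh.
P₂ = 842000 + ½·1000·(1.85² − 33.1²) − 1000·9.8·(−0.951) = 842000 + (-547000) − (-9320) = 304000 Pa.

P₂ ≈ 304000 Pa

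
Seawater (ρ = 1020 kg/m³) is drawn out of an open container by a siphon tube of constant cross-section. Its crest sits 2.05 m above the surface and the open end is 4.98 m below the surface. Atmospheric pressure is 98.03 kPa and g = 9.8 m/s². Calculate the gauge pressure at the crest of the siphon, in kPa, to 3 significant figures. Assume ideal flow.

-70.3 kPa

From the surface to the outlet (both open to atmosphere, surface at rest): v = √(2g·h_out) = √(2·9.8·4.98) = 9.88 m/s.
With constant cross-section the crest speed equals v; applying Bernoulli from the surface up to the crest, P_top = P_atm − ½ρv² − ρg·h_top.
P_top = 98030 − ½·1020·9.88² − 1020·9.8·2.05 = 27800 Pa. So P_gauge = P_top − P_atm = -70300 Pa.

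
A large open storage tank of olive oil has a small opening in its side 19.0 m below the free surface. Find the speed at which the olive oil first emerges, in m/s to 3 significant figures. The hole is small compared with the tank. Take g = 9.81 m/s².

v ≈ 19.3 m/s

With the surface at rest and both surface and jet at atmospheric pressure, Bernoulli gives ρg h = ½ρv², so v = √(2gh) = √(2·9.81·19.0) = 19.3 m/s.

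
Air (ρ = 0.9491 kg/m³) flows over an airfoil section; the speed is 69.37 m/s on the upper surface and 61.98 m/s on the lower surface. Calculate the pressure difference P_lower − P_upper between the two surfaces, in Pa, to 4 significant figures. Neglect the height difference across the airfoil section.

ΔP ≈ 460.6 Pa

The pressure is lower where the speed is higher: ΔP = ½ρ(v_up² − v_low²).
ΔP = ½·0.9491·(69.37² − 61.98²) = 460.6 Pa.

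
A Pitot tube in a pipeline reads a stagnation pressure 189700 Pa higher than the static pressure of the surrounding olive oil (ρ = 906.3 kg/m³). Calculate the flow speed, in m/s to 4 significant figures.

20.46 m/s

Bernoulli between the free stream and the stagnation point: ½ρv² = P_stag − P_static.
v = √(2ΔP/ρ) = √(2·189700/906.3) = 20.46 m/s.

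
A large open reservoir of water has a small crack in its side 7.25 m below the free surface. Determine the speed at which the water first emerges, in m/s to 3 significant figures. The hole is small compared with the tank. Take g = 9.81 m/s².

With the surface at rest and both surface and jet at atmospheric pressure, Bernoulli gives ρg h = ½ρv², so v = √(2gh) = √(2·9.81·7.25) = 11.9 m/s.

v ≈ 11.9 m/s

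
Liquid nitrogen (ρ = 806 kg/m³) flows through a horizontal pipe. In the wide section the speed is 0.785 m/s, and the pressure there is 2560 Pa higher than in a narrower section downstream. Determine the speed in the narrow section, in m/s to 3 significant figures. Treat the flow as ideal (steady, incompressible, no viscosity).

v₂ ≈ 2.64 m/s

Horizontal Bernoulli: P₁ + ½ρv₁² = P₂ + ½ρv₂², so v₂² = v₁² + 2(P₁ − P₂)/ρ.
v₂ = √(0.785² + 2·2560/806) = √(0.616 + 6.35) = 2.64 m/s.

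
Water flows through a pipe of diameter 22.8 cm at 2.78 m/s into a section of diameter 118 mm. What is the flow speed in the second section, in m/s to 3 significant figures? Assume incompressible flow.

Continuity gives A₁v₁ = A₂v₂, so v₂ = (408 cm²)/(109 cm²) × 2.78 m/s = 10.4 m/s.

v₂ ≈ 10.4 m/s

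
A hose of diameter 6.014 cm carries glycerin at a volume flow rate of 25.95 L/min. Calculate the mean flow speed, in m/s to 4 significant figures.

Q = 25.95 L/min = 0.0004325 m³/s.
v = Q/A = 0.0004325 / 0.002841 = 0.1523 m/s.

v ≈ 0.1523 m/s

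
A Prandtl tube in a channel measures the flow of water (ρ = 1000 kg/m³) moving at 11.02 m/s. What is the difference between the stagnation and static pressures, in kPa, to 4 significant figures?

At the stagnation point the flow is brought to rest, so Bernoulli gives P_stag − P_static = ½ρv².
ΔP = ½·1000·11.02² = 60720 Pa.

ΔP ≈ 60.72 kPa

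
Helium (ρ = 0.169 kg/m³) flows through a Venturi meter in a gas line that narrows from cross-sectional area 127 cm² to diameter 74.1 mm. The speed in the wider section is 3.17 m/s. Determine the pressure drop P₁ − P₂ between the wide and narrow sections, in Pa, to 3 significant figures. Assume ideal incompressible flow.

Mass conservation (A₁v₁ = A₂v₂) gives v₂ = 3.17 × 127/43.1 = 9.34 m/s.
Bernoulli (h₁ = h₂): P₁ − P₂ = ½ρ(v₂² − v₁²).
P₁ − P₂ = ½·0.169·(9.34² − 3.17²) = ½·0.169·77.1 = 6.52 Pa.

ΔP ≈ 6.52 Pa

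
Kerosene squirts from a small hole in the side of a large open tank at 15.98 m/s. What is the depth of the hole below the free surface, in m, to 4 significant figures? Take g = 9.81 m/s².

h ≈ 13.02 m

Inverting v = √(2gh) gives h = v² / 2g.
h = 15.98²/(2·9.81) = 255.4/19.62 = 13.02 m.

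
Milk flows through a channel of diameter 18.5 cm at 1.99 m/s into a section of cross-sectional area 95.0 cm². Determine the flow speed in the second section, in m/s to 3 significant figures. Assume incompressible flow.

The volume flow rate is constant, so v₂ = (A₁/A₂)v₁ = (269/95.0)·1.99 = 5.63 m/s.

v₂ = 5.63 m/s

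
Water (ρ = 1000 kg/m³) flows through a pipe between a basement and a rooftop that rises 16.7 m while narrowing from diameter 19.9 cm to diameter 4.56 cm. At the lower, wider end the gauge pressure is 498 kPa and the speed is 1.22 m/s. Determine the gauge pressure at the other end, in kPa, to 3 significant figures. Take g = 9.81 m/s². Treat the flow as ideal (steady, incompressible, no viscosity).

By continuity, v₂ = v₁·A₁/A₂ = 1.22·(311/16.3) = 23.2 m/s.
Applying Bernoulli between the two ends and solving for P₂: P₂ = P₁ + ½ρ(v₁² − v₂²) − ρgΔh.
P₂ = 498000 + ½·1000·(1.22² − 23.2²) − 1000·9.81·(+16.7) = 498000 + (-269000) − (164000) = 65000 Pa.

P₂ ≈ 65.0 kPa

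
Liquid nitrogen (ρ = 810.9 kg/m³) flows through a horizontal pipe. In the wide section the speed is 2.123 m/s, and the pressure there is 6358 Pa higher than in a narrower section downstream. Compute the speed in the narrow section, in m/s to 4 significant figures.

With h₁ = h₂, rearranging Bernoulli gives v₂ = √(v₁² + 2ΔP/ρ).
v₂ = √(2.123² + 2·6358/810.9) = √(4.507 + 15.68) = 4.493 m/s.

4.493 m/s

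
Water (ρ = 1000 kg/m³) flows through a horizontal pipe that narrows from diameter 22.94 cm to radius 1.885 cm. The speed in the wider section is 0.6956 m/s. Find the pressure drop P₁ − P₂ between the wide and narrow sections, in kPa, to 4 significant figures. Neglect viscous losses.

ΔP ≈ 331.4 kPa

By continuity, v₂ = v₁·A₁/A₂ = 0.6956·(413.3/11.16) = 25.76 m/s.
The pipe is horizontal, so Bernoulli reduces to P₁ + ½ρv₁² = P₂ + ½ρv₂².
P₁ − P₂ = ½·1000·(25.76² − 0.6956²) = ½·1000·662.8 = 331400 Pa.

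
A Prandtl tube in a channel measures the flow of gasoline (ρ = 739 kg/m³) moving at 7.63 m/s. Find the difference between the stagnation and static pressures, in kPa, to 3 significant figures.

21.5 kPa

At the stagnation point the flow is brought to rest, so Bernoulli gives P_stag − P_static = ½ρv².
ΔP = ½·739·7.63² = 21500 Pa.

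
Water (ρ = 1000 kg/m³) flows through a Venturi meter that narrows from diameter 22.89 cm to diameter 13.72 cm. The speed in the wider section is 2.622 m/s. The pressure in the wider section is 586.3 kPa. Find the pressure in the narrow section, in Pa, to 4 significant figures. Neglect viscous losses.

Continuity gives A₁v₁ = A₂v₂, so v₂ = (411.5 cm²)/(147.8 cm²) × 2.622 m/s = 7.298 m/s.
The pipe is horizontal, so Bernoulli reduces to P₁ + ½ρv₁² = P₂ + ½ρv₂².
P₂ = P₁ − ½ρ(v₂² − v₁²) = 586300 − ½·1000·(7.298² − 2.622²) = 586300 − 23190 = 563100 Pa.

P₂ ≈ 563100 Pa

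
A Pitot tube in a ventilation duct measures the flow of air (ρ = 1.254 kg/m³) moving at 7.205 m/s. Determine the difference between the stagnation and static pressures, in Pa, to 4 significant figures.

ΔP = 32.55 Pa

Bernoulli between the free stream and the stagnation point: ½ρv² = P_stag − P_static.
ΔP = ½·1.254·7.205² = 32.55 Pa.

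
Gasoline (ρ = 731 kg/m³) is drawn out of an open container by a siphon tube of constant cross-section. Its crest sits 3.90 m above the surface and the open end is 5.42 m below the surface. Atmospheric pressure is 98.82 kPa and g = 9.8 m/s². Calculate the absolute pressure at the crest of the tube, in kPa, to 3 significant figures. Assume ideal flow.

The outlet speed comes from Torricelli: v = √(2g·5.42) = 10.3 m/s.
Continuity keeps v the same throughout the tube; from surface to crest, P_atm + 0 = P_top + ½ρv² + ρg·h_top.
P_top = 98820 − ½·731·10.3² − 731·9.8·3.90 = 32100 Pa.

P_top ≈ 32.1 kPa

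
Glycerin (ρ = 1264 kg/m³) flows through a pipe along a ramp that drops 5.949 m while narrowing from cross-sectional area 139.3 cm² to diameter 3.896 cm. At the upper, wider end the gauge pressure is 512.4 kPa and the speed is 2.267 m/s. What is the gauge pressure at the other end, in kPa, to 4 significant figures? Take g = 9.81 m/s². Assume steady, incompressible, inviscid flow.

P₂ = 145.9 kPa

Continuity gives A₁v₁ = A₂v₂, so v₂ = (139.3 cm²)/(11.92 cm²) × 2.267 m/s = 26.49 m/s.
Applying Bernoulli between the two ends and solving for P₂: P₂ = P₁ + ½ρ(v₁² − v₂²) − ρgΔh.
P₂ = 512400 + ½·1264·(2.267² − 26.49²) − 1264·9.81·(−5.949) = 512400 + (-440200) − (-73770) = 145900 Pa.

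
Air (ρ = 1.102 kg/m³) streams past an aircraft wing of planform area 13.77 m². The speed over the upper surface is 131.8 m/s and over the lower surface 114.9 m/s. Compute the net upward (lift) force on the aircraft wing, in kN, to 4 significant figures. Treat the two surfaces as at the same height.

F = 31.63 kN

With equal heights on the two surfaces, Bernoulli gives P_lower − P_upper = ½ρ(v_upper² − v_lower²).
ΔP = ½·1.102·(131.8² − 114.9²) = 2297 Pa.
Lift = ΔP · A = 2297 × 13.77 = 31630 N.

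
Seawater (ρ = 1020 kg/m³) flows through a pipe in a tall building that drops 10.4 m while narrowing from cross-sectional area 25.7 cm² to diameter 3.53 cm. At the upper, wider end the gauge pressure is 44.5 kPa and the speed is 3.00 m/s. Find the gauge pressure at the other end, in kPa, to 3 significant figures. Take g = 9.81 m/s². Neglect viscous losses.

122 kPa

By continuity, v₂ = v₁·A₁/A₂ = 3.00·(25.7/9.79) = 7.88 m/s.
Energy conservation along the streamline gives P₂ = P₁ − ½ρ(v₂² − v₁²) − ρg(h₂ − h₁).
P₂ = 44500 + ½·1020·(3.00² − 7.88²) − 1020·9.81·(−10.4) = 44500 + (-27100) − (-104000) = 122000 Pa.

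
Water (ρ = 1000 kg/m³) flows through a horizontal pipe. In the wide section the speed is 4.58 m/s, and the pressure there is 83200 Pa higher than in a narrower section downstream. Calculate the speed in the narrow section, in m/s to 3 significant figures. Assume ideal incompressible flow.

v₂ ≈ 13.7 m/s

Along the level pipe P + ½ρv² is conserved, hence v₂² = v₁² + 2(P₁ − P₂)/ρ.
v₂ = √(4.58² + 2·83200/1000) = √(21.0 + 166) = 13.7 m/s.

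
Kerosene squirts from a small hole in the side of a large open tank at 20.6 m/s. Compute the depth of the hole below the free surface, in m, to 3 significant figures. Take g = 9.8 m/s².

Inverting v = √(2gh) gives h = v² / 2g.
h = 20.6²/(2·9.8) = 424/19.60 = 21.7 m.

h ≈ 21.7 m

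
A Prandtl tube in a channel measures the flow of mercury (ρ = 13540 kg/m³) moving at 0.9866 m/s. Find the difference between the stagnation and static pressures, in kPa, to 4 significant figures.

ΔP ≈ 6.590 kPa

The dynamic pressure equals the rise in static pressure at the stagnation point: ΔP = ½ρv².
ΔP = ½·13540·0.9866² = 6590 Pa.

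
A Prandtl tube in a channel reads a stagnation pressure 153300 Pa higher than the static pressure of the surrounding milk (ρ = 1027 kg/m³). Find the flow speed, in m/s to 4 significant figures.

At the stagnation point the flow is brought to rest, so Bernoulli gives P_stag − P_static = ½ρv².
v = √(2ΔP/ρ) = √(2·153300/1027) = 17.28 m/s.

v ≈ 17.28 m/s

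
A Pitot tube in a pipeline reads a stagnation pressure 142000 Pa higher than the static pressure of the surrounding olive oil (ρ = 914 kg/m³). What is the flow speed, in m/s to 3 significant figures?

17.6 m/s

At the stagnation point the flow is brought to rest, so Bernoulli gives P_stag − P_static = ½ρv².
v = √(2ΔP/ρ) = √(2·142000/914) = 17.6 m/s.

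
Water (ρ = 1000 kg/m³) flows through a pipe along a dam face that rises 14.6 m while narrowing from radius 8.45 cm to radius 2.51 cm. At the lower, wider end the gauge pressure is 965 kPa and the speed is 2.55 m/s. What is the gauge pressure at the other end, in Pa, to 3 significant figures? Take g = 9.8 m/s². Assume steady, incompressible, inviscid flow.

Continuity gives A₁v₁ = A₂v₂, so v₂ = (224 cm²)/(19.8 cm²) × 2.55 m/s = 28.9 m/s.
Energy conservation along the streamline gives P₂ = P₁ − ½ρ(v₂² − v₁²) − ρg(h₂ − h₁).
P₂ = 965000 + ½·1000·(2.55² − 28.9²) − 1000·9.8·(+14.6) = 965000 + (-414000) − (143000) = 408000 Pa.

P₂ ≈ 408000 Pa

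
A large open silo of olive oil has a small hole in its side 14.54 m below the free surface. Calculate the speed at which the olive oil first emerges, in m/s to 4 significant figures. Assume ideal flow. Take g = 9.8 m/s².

With the surface at rest and both surface and jet at atmospheric pressure, Bernoulli gives ρg h = ½ρv², so v = √(2gh) = √(2·9.8·14.54) = 16.88 m/s.

v = 16.88 m/s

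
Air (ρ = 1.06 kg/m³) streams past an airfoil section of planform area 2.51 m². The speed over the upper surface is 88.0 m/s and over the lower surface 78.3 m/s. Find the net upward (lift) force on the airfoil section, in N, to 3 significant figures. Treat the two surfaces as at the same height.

With equal heights on the two surfaces, Bernoulli gives P_lower − P_upper = ½ρ(v_upper² − v_lower²).
ΔP = ½·1.06·(88.0² − 78.3²) = 855 Pa.
Lift = ΔP · A = 855 × 2.51 = 2150 N.

F ≈ 2150 N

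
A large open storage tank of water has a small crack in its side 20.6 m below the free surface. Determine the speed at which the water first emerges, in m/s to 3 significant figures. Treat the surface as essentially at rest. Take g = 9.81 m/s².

Torricelli's result v = √(2gh) gives v = √(2·9.81·20.6) = 20.1 m/s.

v = 20.1 m/s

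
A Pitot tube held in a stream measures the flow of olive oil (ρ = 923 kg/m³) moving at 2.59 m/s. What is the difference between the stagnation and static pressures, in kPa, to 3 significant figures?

At the stagnation point the flow is brought to rest, so Bernoulli gives P_stag − P_static = ½ρv².
ΔP = ½·923·2.59² = 3100 Pa.

ΔP ≈ 3.10 kPa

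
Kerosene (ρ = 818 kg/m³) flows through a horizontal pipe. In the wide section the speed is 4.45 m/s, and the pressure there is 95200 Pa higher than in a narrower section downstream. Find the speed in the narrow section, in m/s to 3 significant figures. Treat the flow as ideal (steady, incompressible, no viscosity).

Along the level pipe P + ½ρv² is conserved, hence v₂² = v₁² + 2(P₁ − P₂)/ρ.
v₂ = √(4.45² + 2·95200/818) = √(19.8 + 233) = 15.9 m/s.

15.9 m/s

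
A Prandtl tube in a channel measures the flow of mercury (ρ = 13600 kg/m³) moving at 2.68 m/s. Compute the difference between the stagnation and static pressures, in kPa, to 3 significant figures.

ΔP = 48.8 kPa

Bernoulli between the free stream and the stagnation point: ½ρv² = P_stag − P_static.
ΔP = ½·13600·2.68² = 48800 Pa.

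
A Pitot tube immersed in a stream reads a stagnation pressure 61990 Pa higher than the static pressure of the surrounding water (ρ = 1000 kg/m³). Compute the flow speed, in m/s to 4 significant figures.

At the stagnation point the flow is brought to rest, so Bernoulli gives P_stag − P_static = ½ρv².
v = √(2ΔP/ρ) = √(2·61990/1000) = 11.13 m/s.

v ≈ 11.13 m/s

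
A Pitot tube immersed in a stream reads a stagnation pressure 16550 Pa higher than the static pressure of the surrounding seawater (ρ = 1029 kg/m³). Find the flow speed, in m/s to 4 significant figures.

The dynamic pressure equals the rise in static pressure at the stagnation point: ΔP = ½ρv².
v = √(2ΔP/ρ) = √(2·16550/1029) = 5.672 m/s.

5.672 m/s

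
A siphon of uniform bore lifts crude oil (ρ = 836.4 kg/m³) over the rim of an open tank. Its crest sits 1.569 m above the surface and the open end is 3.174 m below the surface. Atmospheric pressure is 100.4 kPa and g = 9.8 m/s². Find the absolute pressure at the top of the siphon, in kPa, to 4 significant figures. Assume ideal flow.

P_top = 61.52 kPa

The outlet speed comes from Torricelli: v = √(2g·3.174) = 7.887 m/s.
The bore is uniform, so the speed at the crest is the same v. Bernoulli surface→crest: P_atm = P_top + ½ρv² + ρg·h_top.
P_top = 100400 − ½·836.4·7.887² − 836.4·9.8·1.569 = 61520 Pa.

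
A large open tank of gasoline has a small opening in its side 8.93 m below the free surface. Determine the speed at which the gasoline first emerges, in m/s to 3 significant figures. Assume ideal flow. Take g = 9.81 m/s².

With the surface at rest and both surface and jet at atmospheric pressure, Bernoulli gives ρg h = ½ρv², so v = √(2gh) = √(2·9.81·8.93) = 13.2 m/s.

v ≈ 13.2 m/s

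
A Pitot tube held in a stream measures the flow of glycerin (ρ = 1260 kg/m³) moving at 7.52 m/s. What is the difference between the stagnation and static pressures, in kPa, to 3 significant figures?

At the stagnation point the flow is brought to rest, so Bernoulli gives P_stag − P_static = ½ρv².
ΔP = ½·1260·7.52² = 35600 Pa.

ΔP = 35.6 kPa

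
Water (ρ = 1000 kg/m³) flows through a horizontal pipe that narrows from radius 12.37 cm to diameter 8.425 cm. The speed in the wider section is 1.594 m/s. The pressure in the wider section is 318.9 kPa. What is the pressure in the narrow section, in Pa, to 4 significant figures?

By continuity, v₂ = v₁·A₁/A₂ = 1.594·(480.7/55.75) = 13.75 m/s.
With no height change, Bernoulli's equation is P₁ + ½ρv₁² = P₂ + ½ρv₂².
P₂ = P₁ − ½ρ(v₂² − v₁²) = 318900 − ½·1000·(13.75² − 1.594²) = 318900 − 93190 = 225700 Pa.

P₂ = 225700 Pa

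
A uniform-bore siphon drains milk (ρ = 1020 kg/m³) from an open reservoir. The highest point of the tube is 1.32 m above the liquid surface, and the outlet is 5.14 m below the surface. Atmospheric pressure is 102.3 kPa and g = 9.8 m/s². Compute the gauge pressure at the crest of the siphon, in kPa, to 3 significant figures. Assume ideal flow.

The outlet speed comes from Torricelli: v = √(2g·5.14) = 10.0 m/s.
With constant cross-section the crest speed equals v; applying Bernoulli from the surface up to the crest, P_top = P_atm − ½ρv² − ρg·h_top.
P_top = 102300 − ½·1020·10.0² − 1020·9.8·1.32 = 37700 Pa. So P_gauge = P_top − P_atm = -64600 Pa.

P_gauge = -64.6 kPa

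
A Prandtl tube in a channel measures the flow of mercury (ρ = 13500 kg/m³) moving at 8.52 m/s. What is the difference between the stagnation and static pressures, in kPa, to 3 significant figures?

ΔP ≈ 490 kPa

The dynamic pressure equals the rise in static pressure at the stagnation point: ΔP = ½ρv².
ΔP = ½·13500·8.52² = 490000 Pa.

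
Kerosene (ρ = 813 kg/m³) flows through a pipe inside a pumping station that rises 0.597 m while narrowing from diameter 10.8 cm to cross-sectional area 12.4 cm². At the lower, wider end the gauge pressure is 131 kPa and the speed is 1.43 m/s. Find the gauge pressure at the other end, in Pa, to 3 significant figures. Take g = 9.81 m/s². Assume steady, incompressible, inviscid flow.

The volume flow rate is constant, so v₂ = (A₁/A₂)v₁ = (91.6/12.4)·1.43 = 10.6 m/s.
Energy conservation along the streamline gives P₂ = P₁ − ½ρ(v₂² − v₁²) − ρg(h₂ − h₁).
P₂ = 131000 + ½·813·(1.43² − 10.6²) − 813·9.81·(+0.597) = 131000 + (-44500) − (4760) = 81700 Pa.

P₂ ≈ 81700 Pa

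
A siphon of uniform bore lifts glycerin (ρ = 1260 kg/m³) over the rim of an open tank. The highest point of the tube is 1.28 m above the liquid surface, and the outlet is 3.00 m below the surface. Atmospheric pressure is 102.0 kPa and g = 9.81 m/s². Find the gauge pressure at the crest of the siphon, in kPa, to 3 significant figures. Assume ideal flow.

P_gauge = -52.9 kPa

Bernoulli surface→outlet gives ½v² = g·h_out, so v = √(2·9.81·3.00) = 7.67 m/s.
With constant cross-section the crest speed equals v; applying Bernoulli from the surface up to the crest, P_top = P_atm − ½ρv² − ρg·h_top.
P_top = 102000 − ½·1260·7.67² − 1260·9.81·1.28 = 49100 Pa. So P_gauge = P_top − P_atm = -52900 Pa.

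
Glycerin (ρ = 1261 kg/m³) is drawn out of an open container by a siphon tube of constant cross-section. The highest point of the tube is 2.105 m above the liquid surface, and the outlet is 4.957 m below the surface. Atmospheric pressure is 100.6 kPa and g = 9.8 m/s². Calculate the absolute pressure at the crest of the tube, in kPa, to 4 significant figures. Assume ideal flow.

The outlet speed comes from Torricelli: v = √(2g·4.957) = 9.857 m/s.
With constant cross-section the crest speed equals v; applying Bernoulli from the surface up to the crest, P_top = P_atm − ½ρv² − ρg·h_top.
P_top = 100600 − ½·1261·9.857² − 1261·9.8·2.105 = 13330 Pa.

P_top ≈ 13.33 kPa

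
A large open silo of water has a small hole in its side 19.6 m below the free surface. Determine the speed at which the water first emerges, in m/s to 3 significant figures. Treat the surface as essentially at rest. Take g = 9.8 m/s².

The surface is effectively still and both ends are open, so ½v² = gh and v = √(2·9.8·19.6) = 19.6 m/s.

v = 19.6 m/s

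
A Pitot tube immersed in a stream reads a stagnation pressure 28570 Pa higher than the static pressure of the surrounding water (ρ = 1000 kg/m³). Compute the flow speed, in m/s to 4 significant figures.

v = 7.559 m/s

Bernoulli between the free stream and the stagnation point: ½ρv² = P_stag − P_static.
v = √(2ΔP/ρ) = √(2·28570/1000) = 7.559 m/s.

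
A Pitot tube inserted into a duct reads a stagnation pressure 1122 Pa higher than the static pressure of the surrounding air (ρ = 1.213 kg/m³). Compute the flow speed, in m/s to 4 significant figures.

At the stagnation point the flow is brought to rest, so Bernoulli gives P_stag − P_static = ½ρv².
v = √(2ΔP/ρ) = √(2·1122/1.213) = 43.01 m/s.

43.01 m/s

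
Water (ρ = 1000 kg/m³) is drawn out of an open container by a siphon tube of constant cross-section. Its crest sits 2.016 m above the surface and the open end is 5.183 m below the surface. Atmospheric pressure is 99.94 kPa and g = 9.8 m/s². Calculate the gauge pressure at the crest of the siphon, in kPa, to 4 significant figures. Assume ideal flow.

P_gauge ≈ -70.55 kPa

The outlet speed comes from Torricelli: v = √(2g·5.183) = 10.08 m/s.
With constant cross-section the crest speed equals v; applying Bernoulli from the surface up to the crest, P_top = P_atm − ½ρv² − ρg·h_top.
P_top = 99940 − ½·1000·10.08² − 1000·9.8·2.016 = 29390 Pa. So P_gauge = P_top − P_atm = -70550 Pa.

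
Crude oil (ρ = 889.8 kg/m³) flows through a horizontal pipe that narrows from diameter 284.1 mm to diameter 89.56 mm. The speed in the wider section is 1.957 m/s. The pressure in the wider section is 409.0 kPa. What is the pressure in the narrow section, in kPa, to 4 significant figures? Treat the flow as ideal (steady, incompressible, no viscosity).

P₂ = 238.2 kPa

The volume flow rate is constant, so v₂ = (A₁/A₂)v₁ = (633.9/63.00)·1.957 = 19.69 m/s.
The pipe is horizontal, so Bernoulli reduces to P₁ + ½ρv₁² = P₂ + ½ρv₂².
P₂ = P₁ − ½ρ(v₂² − v₁²) = 409000 − ½·889.8·(19.69² − 1.957²) = 409000 − 170800 = 238200 Pa.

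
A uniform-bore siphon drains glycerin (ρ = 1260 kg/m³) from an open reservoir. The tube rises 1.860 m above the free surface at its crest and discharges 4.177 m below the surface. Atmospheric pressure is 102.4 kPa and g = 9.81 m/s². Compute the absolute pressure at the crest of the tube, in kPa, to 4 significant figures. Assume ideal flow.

P_top ≈ 27.78 kPa

Bernoulli surface→outlet gives ½v² = g·h_out, so v = √(2·9.81·4.177) = 9.053 m/s.
The bore is uniform, so the speed at the crest is the same v. Bernoulli surface→crest: P_atm = P_top + ½ρv² + ρg·h_top.
P_top = 102400 − ½·1260·9.053² − 1260·9.81·1.860 = 27780 Pa.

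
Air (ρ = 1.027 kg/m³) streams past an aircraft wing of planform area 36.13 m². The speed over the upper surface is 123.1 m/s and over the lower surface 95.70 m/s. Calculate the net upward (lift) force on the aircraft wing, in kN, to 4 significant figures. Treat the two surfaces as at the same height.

With equal heights on the two surfaces, Bernoulli gives P_lower − P_upper = ½ρ(v_upper² − v_lower²).
ΔP = ½·1.027·(123.1² − 95.70²) = 3078 Pa.
Lift = ΔP · A = 3078 × 36.13 = 111200 N.

F = 111.2 kN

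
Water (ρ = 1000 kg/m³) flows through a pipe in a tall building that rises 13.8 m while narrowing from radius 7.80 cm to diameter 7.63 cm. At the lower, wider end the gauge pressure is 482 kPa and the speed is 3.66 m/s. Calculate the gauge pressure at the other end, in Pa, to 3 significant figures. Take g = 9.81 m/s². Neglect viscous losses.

The volume flow rate is constant, so v₂ = (A₁/A₂)v₁ = (191/45.7)·3.66 = 15.3 m/s.
Energy conservation along the streamline gives P₂ = P₁ − ½ρ(v₂² − v₁²) − ρg(h₂ − h₁).
P₂ = 482000 + ½·1000·(3.66² − 15.3²) − 1000·9.81·(+13.8) = 482000 + (-110000) − (135000) = 236000 Pa.

P₂ = 236000 Pa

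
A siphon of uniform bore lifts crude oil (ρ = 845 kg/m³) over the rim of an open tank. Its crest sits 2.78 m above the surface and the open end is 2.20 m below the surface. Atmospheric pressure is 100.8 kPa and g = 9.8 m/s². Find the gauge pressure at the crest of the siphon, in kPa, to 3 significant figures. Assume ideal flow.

From the surface to the outlet (both open to atmosphere, surface at rest): v = √(2g·h_out) = √(2·9.8·2.20) = 6.57 m/s.
The bore is uniform, so the speed at the crest is the same v. Bernoulli surface→crest: P_atm = P_top + ½ρv² + ρg·h_top.
P_top = 100800 − ½·845·6.57² − 845·9.8·2.78 = 59600 Pa. So P_gauge = P_top − P_atm = -41200 Pa.

P_gauge = -41.2 kPa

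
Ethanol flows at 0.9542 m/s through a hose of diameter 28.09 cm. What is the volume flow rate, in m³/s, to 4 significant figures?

Q = A·v = 0.06197 m² × 0.9542 m/s = 0.05913 m³/s.

Q = 0.05913 m³/s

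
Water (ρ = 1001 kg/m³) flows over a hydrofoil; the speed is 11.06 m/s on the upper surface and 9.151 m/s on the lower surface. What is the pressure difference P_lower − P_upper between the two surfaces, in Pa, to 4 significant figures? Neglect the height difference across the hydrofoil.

ΔP ≈ 19310 Pa

With negligible Δh, P + ½ρv² is constant, so P_low − P_up = ½ρ(v_up² − v_low²).
ΔP = ½·1001·(11.06² − 9.151²) = 19310 Pa.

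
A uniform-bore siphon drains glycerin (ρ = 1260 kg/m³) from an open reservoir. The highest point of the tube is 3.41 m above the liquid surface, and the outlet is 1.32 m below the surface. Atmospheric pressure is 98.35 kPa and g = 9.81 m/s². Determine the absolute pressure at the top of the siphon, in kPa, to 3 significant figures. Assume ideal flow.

39.9 kPa

Bernoulli surface→outlet gives ½v² = g·h_out, so v = √(2·9.81·1.32) = 5.09 m/s.
With constant cross-section the crest speed equals v; applying Bernoulli from the surface up to the crest, P_top = P_atm − ½ρv² − ρg·h_top.
P_top = 98350 − ½·1260·5.09² − 1260·9.81·3.41 = 39900 Pa.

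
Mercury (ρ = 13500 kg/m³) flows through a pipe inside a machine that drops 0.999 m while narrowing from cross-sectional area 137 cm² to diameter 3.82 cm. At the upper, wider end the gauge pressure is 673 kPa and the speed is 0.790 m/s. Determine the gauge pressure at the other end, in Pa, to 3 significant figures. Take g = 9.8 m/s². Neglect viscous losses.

P₂ ≈ 207000 Pa

Continuity gives A₁v₁ = A₂v₂, so v₂ = (137 cm²)/(11.5 cm²) × 0.790 m/s = 9.44 m/s.
Applying Bernoulli between the two ends and solving for P₂: P₂ = P₁ + ½ρ(v₁² − v₂²) − ρgΔh.
P₂ = 673000 + ½·13500·(0.790² − 9.44²) − 13500·9.8·(−0.999) = 673000 + (-598000) − (-132000) = 207000 Pa.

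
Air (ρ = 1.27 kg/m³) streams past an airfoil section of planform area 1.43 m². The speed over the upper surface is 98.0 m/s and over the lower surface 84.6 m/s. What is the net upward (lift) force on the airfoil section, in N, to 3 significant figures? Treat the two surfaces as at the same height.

2220 N

From P + ½ρv² = const at equal height, P_low − P_up = ½ρ(v_up² − v_low²).
ΔP = ½·1.27·(98.0² − 84.6²) = 1550 Pa.
Lift = ΔP · A = 1550 × 1.43 = 2220 N.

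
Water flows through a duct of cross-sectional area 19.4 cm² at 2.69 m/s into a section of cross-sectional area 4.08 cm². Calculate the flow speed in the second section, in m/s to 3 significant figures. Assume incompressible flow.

The volume flow rate is constant, so v₂ = (A₁/A₂)v₁ = (19.4/4.08)·2.69 = 12.8 m/s.

v₂ ≈ 12.8 m/s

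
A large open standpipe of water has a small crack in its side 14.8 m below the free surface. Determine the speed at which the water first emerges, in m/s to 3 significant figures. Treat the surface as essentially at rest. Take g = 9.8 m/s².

17.0 m/s

The surface is effectively still and both ends are open, so ½v² = gh and v = √(2·9.8·14.8) = 17.0 m/s.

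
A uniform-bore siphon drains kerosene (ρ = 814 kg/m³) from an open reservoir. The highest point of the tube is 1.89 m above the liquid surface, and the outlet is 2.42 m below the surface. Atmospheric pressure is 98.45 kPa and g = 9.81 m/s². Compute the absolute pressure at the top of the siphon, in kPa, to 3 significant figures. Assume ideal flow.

The outlet speed comes from Torricelli: v = √(2g·2.42) = 6.89 m/s.
With constant cross-section the crest speed equals v; applying Bernoulli from the surface up to the crest, P_top = P_atm − ½ρv² − ρg·h_top.
P_top = 98450 − ½·814·6.89² − 814·9.81·1.89 = 64000 Pa.

P_top ≈ 64.0 kPa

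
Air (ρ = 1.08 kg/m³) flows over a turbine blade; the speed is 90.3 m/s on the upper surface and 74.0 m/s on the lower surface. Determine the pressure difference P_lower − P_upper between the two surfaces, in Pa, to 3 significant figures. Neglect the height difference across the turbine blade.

ΔP ≈ 1450 Pa

The pressure is lower where the speed is higher: ΔP = ½ρ(v_up² − v_low²).
ΔP = ½·1.08·(90.3² − 74.0²) = 1450 Pa.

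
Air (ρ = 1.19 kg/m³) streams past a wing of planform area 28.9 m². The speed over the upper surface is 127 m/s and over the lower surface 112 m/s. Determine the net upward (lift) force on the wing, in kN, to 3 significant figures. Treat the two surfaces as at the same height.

With equal heights on the two surfaces, Bernoulli gives P_lower − P_upper = ½ρ(v_upper² − v_lower²).
ΔP = ½·1.19·(127² − 112²) = 2130 Pa.
Lift = ΔP · A = 2130 × 28.9 = 61600 N.

F ≈ 61.6 kN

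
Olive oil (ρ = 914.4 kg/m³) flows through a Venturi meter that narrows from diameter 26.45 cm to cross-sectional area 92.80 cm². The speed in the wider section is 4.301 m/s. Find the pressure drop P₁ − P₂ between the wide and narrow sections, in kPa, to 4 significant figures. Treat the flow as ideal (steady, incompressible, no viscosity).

Mass conservation (A₁v₁ = A₂v₂) gives v₂ = 4.301 × 549.5/92.80 = 25.47 m/s.
Bernoulli (h₁ = h₂): P₁ − P₂ = ½ρ(v₂² − v₁²).
P₁ − P₂ = ½·914.4·(25.47² − 4.301²) = ½·914.4·630.0 = 288000 Pa.

288.0 kPa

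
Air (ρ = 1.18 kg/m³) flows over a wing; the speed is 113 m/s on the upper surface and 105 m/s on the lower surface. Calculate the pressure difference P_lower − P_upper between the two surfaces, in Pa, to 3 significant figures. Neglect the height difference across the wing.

Bernoulli (same height): P_lower − P_upper = ½ρ(v_upper² − v_lower²).
ΔP = ½·1.18·(113² − 105²) = 1030 Pa.

ΔP ≈ 1030 Pa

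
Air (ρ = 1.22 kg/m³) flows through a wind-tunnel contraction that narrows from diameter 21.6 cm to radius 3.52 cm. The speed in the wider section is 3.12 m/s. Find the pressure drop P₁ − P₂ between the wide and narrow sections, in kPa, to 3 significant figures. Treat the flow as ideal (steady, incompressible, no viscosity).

0.520 kPa

Mass conservation (A₁v₁ = A₂v₂) gives v₂ = 3.12 × 366/38.9 = 29.4 m/s.
Bernoulli (h₁ = h₂): P₁ − P₂ = ½ρ(v₂² − v₁²).
P₁ − P₂ = ½·1.22·(29.4² − 3.12²) = ½·1.22·853 = 520 Pa.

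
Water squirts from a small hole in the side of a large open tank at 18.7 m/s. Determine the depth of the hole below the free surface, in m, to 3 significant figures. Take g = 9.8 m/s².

For a small hole in a large open tank, ½v² = gh, giving h = v²/(2g).
h = 18.7²/(2·9.8) = 350/19.60 = 17.8 m.

h ≈ 17.8 m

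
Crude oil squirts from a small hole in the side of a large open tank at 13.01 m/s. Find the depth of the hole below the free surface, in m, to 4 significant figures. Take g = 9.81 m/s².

h ≈ 8.627 m

Torricelli: v = √(2gh), so h = v²/(2g).
h = 13.01²/(2·9.81) = 169.3/19.62 = 8.627 m.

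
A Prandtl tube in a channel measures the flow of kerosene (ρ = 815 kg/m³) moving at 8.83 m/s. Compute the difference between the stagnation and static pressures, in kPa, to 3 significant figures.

The dynamic pressure equals the rise in static pressure at the stagnation point: ΔP = ½ρv².
ΔP = ½·815·8.83² = 31800 Pa.

31.8 kPa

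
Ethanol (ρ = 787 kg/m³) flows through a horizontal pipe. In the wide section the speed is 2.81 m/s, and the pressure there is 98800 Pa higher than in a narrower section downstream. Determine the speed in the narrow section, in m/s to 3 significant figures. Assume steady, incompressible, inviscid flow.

With h₁ = h₂, rearranging Bernoulli gives v₂ = √(v₁² + 2ΔP/ρ).
v₂ = √(2.81² + 2·98800/787) = √(7.90 + 251) = 16.1 m/s.

v₂ = 16.1 m/s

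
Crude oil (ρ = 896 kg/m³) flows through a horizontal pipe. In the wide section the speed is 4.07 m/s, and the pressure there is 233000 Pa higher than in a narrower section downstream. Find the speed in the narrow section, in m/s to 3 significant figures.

23.2 m/s

Horizontal Bernoulli: P₁ + ½ρv₁² = P₂ + ½ρv₂², so v₂² = v₁² + 2(P₁ − P₂)/ρ.
v₂ = √(4.07² + 2·233000/896) = √(16.6 + 520) = 23.2 m/s.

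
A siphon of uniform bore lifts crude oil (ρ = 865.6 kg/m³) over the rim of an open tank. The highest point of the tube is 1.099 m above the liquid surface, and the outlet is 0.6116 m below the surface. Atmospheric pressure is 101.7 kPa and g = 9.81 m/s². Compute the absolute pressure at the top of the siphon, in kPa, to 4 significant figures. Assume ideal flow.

87.17 kPa

From the surface to the outlet (both open to atmosphere, surface at rest): v = √(2g·h_out) = √(2·9.81·0.6116) = 3.464 m/s.
With constant cross-section the crest speed equals v; applying Bernoulli from the surface up to the crest, P_top = P_atm − ½ρv² − ρg·h_top.
P_top = 101700 − ½·865.6·3.464² − 865.6·9.81·1.099 = 87170 Pa.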